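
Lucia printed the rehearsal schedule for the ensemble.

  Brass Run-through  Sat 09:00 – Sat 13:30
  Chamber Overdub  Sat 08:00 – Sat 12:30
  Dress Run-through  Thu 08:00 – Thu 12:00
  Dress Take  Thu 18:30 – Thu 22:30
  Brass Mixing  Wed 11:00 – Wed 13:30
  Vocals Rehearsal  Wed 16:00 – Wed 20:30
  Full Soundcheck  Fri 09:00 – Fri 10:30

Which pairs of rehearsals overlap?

Sorted by start: Brass Mixing, Vocals Rehearsal, Dress Run-through, Dress Take, Full Soundcheck, Chamber Overdub, Brass Run-through.
Vocals Rehearsal starts after Brass Mixing ends; Brass Mixing is clear from here.
Dress Run-through starts after Vocals Rehearsal ends; Vocals Rehearsal is clear from here.
Dress Take starts after Dress Run-through ends; Dress Run-through is clear from here.
Full Soundcheck starts after Dress Take ends; Dress Take is clear from here.
Chamber Overdub starts after Full Soundcheck ends; Full Soundcheck is clear from here.
Brass Run-through starts before Chamber Overdub ends → Chamber Overdub and Brass Run-through overlap.

Brass Run-through & Chamber Overdub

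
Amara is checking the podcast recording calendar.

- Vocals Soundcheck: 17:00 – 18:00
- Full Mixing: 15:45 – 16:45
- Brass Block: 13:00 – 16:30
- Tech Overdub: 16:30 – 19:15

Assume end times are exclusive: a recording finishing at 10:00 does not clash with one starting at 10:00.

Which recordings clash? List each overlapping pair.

Sorted by start: Brass Block, Full Mixing, Tech Overdub, Vocals Soundcheck.
Full Mixing starts before Brass Block ends → Brass Block and Full Mixing overlap.
Tech Overdub starts exactly when Brass Block ends (back-to-back, no overlap) — done with Brass Block.
Tech Overdub starts before Full Mixing ends → Full Mixing and Tech Overdub overlap.
Vocals Soundcheck starts after Full Mixing ends.
Vocals Soundcheck starts before Tech Overdub ends → Tech Overdub and Vocals Soundcheck overlap.

Brass Block & Full Mixing, Full Mixing & Tech Overdub, Tech Overdub & Vocals Soundcheck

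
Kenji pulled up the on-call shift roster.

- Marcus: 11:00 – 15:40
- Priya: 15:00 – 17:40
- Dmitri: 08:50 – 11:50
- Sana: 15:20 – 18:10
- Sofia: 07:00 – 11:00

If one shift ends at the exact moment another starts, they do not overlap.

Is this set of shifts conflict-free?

Check each pair: they overlap iff neither finishes before the other starts.
Sorted by start: Sofia, Dmitri, Marcus, Priya, Sana.
Dmitri starts before Sofia ends → Sofia and Dmitri overlap.
That's a conflict, so the schedule is not conflict-free.

No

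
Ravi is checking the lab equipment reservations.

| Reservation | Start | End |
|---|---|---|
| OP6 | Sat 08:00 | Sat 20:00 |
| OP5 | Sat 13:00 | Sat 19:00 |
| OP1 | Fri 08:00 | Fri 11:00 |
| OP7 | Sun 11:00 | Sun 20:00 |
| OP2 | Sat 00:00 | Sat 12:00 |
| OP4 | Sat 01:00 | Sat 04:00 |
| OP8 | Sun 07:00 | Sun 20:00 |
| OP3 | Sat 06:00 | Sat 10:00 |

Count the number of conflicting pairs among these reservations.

6

Check each pair: they overlap iff neither finishes before the other starts.
Sorted by start: OP1, OP2, OP4, OP3, OP6, OP5, OP8, OP7.
OP2 starts after OP1 ends, so nothing later overlaps OP1 either.
OP4 starts before OP2 ends → OP2 and OP4 overlap.
OP3 starts before OP2 ends → OP2 and OP3 overlap.
OP6 starts before OP2 ends → OP2 and OP6 overlap.
OP5 starts after OP2 ends, so nothing later overlaps OP2 either.
OP3 starts after OP4 ends, so nothing later overlaps OP4 either.
OP6 starts before OP3 ends → OP3 and OP6 overlap.
OP5 starts after OP3 ends, so nothing later overlaps OP3 either.
OP5 starts before OP6 ends → OP6 and OP5 overlap.
OP8 starts after OP6 ends, so nothing later overlaps OP6 either.
OP8 starts after OP5 ends, so nothing later overlaps OP5 either.
OP7 starts before OP8 ends → OP8 and OP7 overlap.
Overlapping pairs: OP2 & OP3, OP2 & OP4, OP2 & OP6, OP3 & OP6, OP5 & OP6, OP7 & OP8 — 6 in total.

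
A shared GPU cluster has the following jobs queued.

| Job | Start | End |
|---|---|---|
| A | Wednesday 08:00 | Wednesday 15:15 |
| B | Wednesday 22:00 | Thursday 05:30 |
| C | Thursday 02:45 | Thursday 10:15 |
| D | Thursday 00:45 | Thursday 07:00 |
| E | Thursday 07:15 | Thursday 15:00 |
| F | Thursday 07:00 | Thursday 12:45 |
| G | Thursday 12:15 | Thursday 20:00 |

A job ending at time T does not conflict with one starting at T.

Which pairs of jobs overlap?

Sorted by start: A, B, D, C, F, E, G.
B starts after A ends — done with A.
D starts before B ends → B and D overlap.
C starts before B ends → B and C overlap.
F starts after B ends — done with B.
C starts before D ends → D and C overlap.
F starts exactly when D ends (back-to-back, no overlap) — done with D.
F starts before C ends → C and F overlap.
E starts before C ends → C and E overlap.
G starts after C ends.
E starts before F ends → F and E overlap.
G starts before F ends → F and G overlap.
G starts before E ends → E and G overlap.

B & C, B & D, C & D, C & E, C & F, E & F, E & G, F & G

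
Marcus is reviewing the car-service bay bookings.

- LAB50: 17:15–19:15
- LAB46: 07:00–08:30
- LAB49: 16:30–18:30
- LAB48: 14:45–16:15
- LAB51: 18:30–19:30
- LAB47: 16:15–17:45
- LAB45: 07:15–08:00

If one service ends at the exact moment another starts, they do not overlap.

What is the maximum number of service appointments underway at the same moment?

Sort all start/end points and keep a running count:
07:00 start LAB46 → 1
07:15 start LAB45 → 2
08:00 end LAB45 → 1
08:30 end LAB46 → 0
14:45 start LAB48 → 1
16:15 end LAB48 → 0
16:15 start LAB47 → 1
16:30 start LAB49 → 2
17:15 start LAB50 → 3
17:45 end LAB47 → 2
18:30 end LAB49 → 1
18:30 start LAB51 → 2
19:15 end LAB50 → 1
19:30 end LAB51 → 0
Peak is 3, at 17:15 (LAB47, LAB49, LAB50).

3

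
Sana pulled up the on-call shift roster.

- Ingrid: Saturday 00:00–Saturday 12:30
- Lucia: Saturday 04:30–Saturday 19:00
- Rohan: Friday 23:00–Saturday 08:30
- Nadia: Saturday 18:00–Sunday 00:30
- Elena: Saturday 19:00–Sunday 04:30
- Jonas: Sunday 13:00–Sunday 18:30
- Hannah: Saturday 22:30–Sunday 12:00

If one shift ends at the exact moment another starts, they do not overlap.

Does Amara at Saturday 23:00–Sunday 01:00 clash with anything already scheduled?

Yes — it overlaps Elena, Hannah, Nadia

Rohan: ends Saturday 08:30 at or before Amara starts Saturday 23:00 → clear.
Ingrid: ends Saturday 12:30 at or before Amara starts Saturday 23:00 → clear.
Lucia: ends Saturday 19:00 at or before Amara starts Saturday 23:00 → clear.
Nadia: starts Saturday 18:00 before Amara ends Sunday 01:00, and ends Sunday 00:30 after Amara starts Saturday 23:00 → overlap.
Elena: starts Saturday 19:00 before Amara ends Sunday 01:00, and ends Sunday 04:30 after Amara starts Saturday 23:00 → overlap.
Hannah: starts Saturday 22:30 before Amara ends Sunday 01:00, and ends Sunday 12:00 after Amara starts Saturday 23:00 → overlap.
Jonas: starts Sunday 13:00 at or after Amara ends Sunday 01:00 → clear.
Amara overlaps Nadia, Elena, Hannah.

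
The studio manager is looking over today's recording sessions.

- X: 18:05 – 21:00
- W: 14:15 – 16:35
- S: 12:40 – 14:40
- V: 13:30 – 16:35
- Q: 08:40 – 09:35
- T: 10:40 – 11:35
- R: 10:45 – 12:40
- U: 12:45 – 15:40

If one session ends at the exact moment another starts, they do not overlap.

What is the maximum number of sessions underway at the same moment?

4

Sort all start/end points and keep a running count:
08:40 start Q → 1
09:35 end Q → 0
10:40 start T → 1
10:45 start R → 2
11:35 end T → 1
12:40 end R → 0
12:40 start S → 1
12:45 start U → 2
13:30 start V → 3
14:15 start W → 4
14:40 end S → 3
15:40 end U → 2
16:35 end V → 1
16:35 end W → 0
18:05 start X → 1
21:00 end X → 0
Peak is 4, at 14:15 (S, U, V, W).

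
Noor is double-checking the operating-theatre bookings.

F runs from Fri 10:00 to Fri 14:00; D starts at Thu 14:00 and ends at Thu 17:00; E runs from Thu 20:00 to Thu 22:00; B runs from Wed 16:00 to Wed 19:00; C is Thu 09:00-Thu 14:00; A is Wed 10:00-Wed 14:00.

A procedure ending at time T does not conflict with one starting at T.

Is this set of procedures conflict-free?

Sorted by start: A, B, C, D, E, F.
B starts after A ends, so A has no further overlaps.
C starts after B ends, so B has no further overlaps.
D starts exactly when C ends (back-to-back, no overlap), so C has no further overlaps.
E starts after D ends, so D has no further overlaps.
F starts after E ends.
Every pair is clear; the schedule has no overlaps.

Yes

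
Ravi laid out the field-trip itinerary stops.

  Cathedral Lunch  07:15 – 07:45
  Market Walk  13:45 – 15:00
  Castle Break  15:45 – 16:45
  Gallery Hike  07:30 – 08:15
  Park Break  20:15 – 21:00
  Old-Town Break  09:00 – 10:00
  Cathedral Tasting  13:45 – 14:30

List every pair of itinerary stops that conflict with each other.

Cathedral Lunch & Gallery Hike, Cathedral Tasting & Market Walk

Check each pair: they overlap iff neither finishes before the other starts.
Sorted by start: Cathedral Lunch, Gallery Hike, Old-Town Break, Cathedral Tasting, Market Walk, Castle Break, Park Break.
Gallery Hike starts before Cathedral Lunch ends → Cathedral Lunch and Gallery Hike overlap.
Old-Town Break starts after Cathedral Lunch ends; Cathedral Lunch is clear from here.
Old-Town Break starts after Gallery Hike ends; Gallery Hike is clear from here.
Cathedral Tasting starts after Old-Town Break ends; Old-Town Break is clear from here.
Market Walk starts before Cathedral Tasting ends → Cathedral Tasting and Market Walk overlap.
Castle Break starts after Cathedral Tasting ends; Cathedral Tasting is clear from here.
Castle Break starts after Market Walk ends; Market Walk is clear from here.
Park Break starts after Castle Break ends.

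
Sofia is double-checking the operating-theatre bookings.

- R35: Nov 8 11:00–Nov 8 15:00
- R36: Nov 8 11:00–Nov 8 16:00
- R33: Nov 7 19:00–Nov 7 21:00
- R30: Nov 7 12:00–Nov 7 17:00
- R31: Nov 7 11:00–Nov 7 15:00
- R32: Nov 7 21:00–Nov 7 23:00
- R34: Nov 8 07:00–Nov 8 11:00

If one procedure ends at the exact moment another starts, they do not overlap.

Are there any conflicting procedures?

Sorted by start: R31, R30, R33, R32, R34, R35, R36.
R30 starts before R31 ends → R31 and R30 overlap.
That's a conflict, so the schedule is not conflict-free.

Yes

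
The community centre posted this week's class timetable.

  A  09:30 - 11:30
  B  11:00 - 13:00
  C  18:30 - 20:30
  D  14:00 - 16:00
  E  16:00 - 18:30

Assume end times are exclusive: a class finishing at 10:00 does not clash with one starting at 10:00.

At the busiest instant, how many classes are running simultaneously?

Walk through starts and ends in time order (an end at T is processed before a start at T):
09:30 start A → 1
11:00 start B → 2
11:30 end A → 1
13:00 end B → 0
14:00 start D → 1
16:00 end D → 0
16:00 start E → 1
18:30 end E → 0
18:30 start C → 1
20:30 end C → 0
Peak is 2, at 11:00 (A, B).

2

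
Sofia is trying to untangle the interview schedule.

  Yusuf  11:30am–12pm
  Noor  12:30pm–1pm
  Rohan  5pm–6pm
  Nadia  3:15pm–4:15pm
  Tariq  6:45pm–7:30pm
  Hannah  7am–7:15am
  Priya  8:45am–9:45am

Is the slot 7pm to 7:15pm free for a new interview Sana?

Hannah: ends 7:15am at or before Sana starts 7pm → clear.
Priya: ends 9:45am at or before Sana starts 7pm → clear.
Yusuf: ends 12pm at or before Sana starts 7pm → clear.
Noor: ends 1pm at or before Sana starts 7pm → clear.
Nadia: ends 4:15pm at or before Sana starts 7pm → clear.
Rohan: ends 6pm at or before Sana starts 7pm → clear.
Tariq: starts 6:45pm before Sana ends 7:15pm, and ends 7:30pm after Sana starts 7pm → overlap.
Sana overlaps Tariq.

No — it overlaps Tariq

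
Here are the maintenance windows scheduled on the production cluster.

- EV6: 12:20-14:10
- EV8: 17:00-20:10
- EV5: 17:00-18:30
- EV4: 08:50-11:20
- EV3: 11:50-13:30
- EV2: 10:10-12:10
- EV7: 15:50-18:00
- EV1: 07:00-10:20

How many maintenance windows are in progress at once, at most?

3

Sweep the timeline, counting +1 at each start and −1 at each end (ends before starts at a tie):
07:00 start EV1 → 1
08:50 start EV4 → 2
10:10 start EV2 → 3
10:20 end EV1 → 2
11:20 end EV4 → 1
11:50 start EV3 → 2
12:10 end EV2 → 1
12:20 start EV6 → 2
13:30 end EV3 → 1
14:10 end EV6 → 0
15:50 start EV7 → 1
17:00 start EV5 → 2
17:00 start EV8 → 3
18:00 end EV7 → 2
18:30 end EV5 → 1
20:10 end EV8 → 0
Peak is 3, at 10:10 (EV1, EV2, EV4).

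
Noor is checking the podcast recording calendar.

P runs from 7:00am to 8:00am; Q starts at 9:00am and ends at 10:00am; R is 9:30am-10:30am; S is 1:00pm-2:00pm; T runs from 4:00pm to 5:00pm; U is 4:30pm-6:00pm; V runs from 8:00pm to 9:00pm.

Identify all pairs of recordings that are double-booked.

Sorted by start: P, Q, R, S, T, U, V.
Q starts after P ends — done with P.
R starts before Q ends → Q and R overlap.
S starts after Q ends — done with Q.
S starts after R ends — done with R.
T starts after S ends — done with S.
U starts before T ends → T and U overlap.
V starts after T ends.
V starts after U ends.

Q & R, T & U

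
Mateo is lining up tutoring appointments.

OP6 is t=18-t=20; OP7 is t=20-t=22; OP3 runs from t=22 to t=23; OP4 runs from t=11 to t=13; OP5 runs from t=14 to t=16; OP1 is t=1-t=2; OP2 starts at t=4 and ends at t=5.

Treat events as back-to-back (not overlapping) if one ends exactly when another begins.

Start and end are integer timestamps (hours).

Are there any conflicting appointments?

Sorted by start: OP1, OP2, OP4, OP5, OP6, OP7, OP3.
OP2 starts after OP1 ends, so OP1 has no further overlaps.
OP4 starts after OP2 ends, so OP2 has no further overlaps.
OP5 starts after OP4 ends, so OP4 has no further overlaps.
OP6 starts after OP5 ends, so OP5 has no further overlaps.
OP7 starts exactly when OP6 ends (back-to-back, no overlap), so OP6 has no further overlaps.
OP3 starts exactly when OP7 ends (back-to-back, no overlap).
Every pair is clear; the schedule has no overlaps.

No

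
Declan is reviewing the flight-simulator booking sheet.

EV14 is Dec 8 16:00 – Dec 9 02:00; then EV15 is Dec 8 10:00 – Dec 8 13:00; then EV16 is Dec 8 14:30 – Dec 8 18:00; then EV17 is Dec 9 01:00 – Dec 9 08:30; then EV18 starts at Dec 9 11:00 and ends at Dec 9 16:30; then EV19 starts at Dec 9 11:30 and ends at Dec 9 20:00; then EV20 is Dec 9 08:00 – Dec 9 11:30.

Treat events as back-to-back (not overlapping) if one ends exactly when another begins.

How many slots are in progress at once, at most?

Sweep the timeline, counting +1 at each start and −1 at each end (ends before starts at a tie):
Dec 8 10:00 start EV15 → 1
Dec 8 13:00 end EV15 → 0
Dec 8 14:30 start EV16 → 1
Dec 8 16:00 start EV14 → 2
Dec 8 18:00 end EV16 → 1
Dec 9 01:00 start EV17 → 2
Dec 9 02:00 end EV14 → 1
Dec 9 08:00 start EV20 → 2
Dec 9 08:30 end EV17 → 1
Dec 9 11:00 start EV18 → 2
Dec 9 11:30 end EV20 → 1
Dec 9 11:30 start EV19 → 2
Dec 9 16:30 end EV18 → 1
Dec 9 20:00 end EV19 → 0
Peak is 2, at Dec 8 16:00 (EV14, EV16).

2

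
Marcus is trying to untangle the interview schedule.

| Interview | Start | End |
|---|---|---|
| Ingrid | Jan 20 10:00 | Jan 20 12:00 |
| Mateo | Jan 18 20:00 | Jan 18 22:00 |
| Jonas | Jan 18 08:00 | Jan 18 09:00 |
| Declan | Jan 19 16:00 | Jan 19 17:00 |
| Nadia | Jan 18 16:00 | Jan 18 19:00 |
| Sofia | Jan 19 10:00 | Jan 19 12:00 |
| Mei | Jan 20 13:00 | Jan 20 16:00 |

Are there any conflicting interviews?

Sorted by start: Jonas, Nadia, Mateo, Sofia, Declan, Ingrid, Mei.
Nadia starts after Jonas ends, so Jonas has no further overlaps.
Mateo starts after Nadia ends, so Nadia has no further overlaps.
Sofia starts after Mateo ends, so Mateo has no further overlaps.
Declan starts after Sofia ends, so Sofia has no further overlaps.
Ingrid starts after Declan ends, so Declan has no further overlaps.
Mei starts after Ingrid ends.
Every pair is clear; the schedule has no overlaps.

No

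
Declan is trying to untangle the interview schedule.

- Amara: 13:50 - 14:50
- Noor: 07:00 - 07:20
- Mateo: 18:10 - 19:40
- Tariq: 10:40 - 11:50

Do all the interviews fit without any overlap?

Two intervals overlap when each starts before the other ends.
Sorted by start: Noor, Tariq, Amara, Mateo.
Tariq starts after Noor ends, so nothing later overlaps Noor either.
Amara starts after Tariq ends, so nothing later overlaps Tariq either.
Mateo starts after Amara ends.
Every pair is clear; the schedule has no overlaps.

Yes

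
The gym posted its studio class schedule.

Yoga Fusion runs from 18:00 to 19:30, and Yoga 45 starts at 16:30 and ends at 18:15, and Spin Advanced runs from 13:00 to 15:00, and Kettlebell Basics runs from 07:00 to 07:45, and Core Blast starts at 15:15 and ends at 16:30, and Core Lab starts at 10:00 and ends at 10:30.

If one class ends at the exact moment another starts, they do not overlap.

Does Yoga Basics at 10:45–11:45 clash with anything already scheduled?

Kettlebell Basics: ends 07:45 at or before Yoga Basics starts 10:45 → clear.
Core Lab: ends 10:30 at or before Yoga Basics starts 10:45 → clear.
Spin Advanced: starts 13:00 at or after Yoga Basics ends 11:45 → clear.
Core Blast: starts 15:15 at or after Yoga Basics ends 11:45 → clear.
Yoga 45: starts 16:30 at or after Yoga Basics ends 11:45 → clear.
Yoga Fusion: starts 18:00 at or after Yoga Basics ends 11:45 → clear.

No — it doesn't clash with anything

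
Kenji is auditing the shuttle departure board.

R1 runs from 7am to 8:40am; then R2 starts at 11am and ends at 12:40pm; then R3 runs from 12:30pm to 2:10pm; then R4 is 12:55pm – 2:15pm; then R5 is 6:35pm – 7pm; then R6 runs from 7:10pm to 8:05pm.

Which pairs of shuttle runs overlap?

R2 & R3, R3 & R4

Sorted by start: R1, R2, R3, R4, R5, R6.
R2 starts after R1 ends — done with R1.
R3 starts before R2 ends → R2 and R3 overlap.
R4 starts after R2 ends — done with R2.
R4 starts before R3 ends → R3 and R4 overlap.
R5 starts after R3 ends — done with R3.
R5 starts after R4 ends — done with R4.
R6 starts after R5 ends.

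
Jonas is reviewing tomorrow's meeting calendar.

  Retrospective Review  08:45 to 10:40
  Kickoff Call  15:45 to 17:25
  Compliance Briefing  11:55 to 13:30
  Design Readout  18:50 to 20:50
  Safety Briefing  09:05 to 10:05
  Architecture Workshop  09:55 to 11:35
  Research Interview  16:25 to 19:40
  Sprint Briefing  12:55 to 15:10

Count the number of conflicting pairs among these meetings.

Two intervals overlap when each starts before the other ends.
Sorted by start: Retrospective Review, Safety Briefing, Architecture Workshop, Compliance Briefing, Sprint Briefing, Kickoff Call, Research Interview, Design Readout.
Safety Briefing starts before Retrospective Review ends → Retrospective Review and Safety Briefing overlap.
Architecture Workshop starts before Retrospective Review ends → Retrospective Review and Architecture Workshop overlap.
Compliance Briefing starts after Retrospective Review ends — done with Retrospective Review.
Architecture Workshop starts before Safety Briefing ends → Safety Briefing and Architecture Workshop overlap.
Compliance Briefing starts after Safety Briefing ends — done with Safety Briefing.
Compliance Briefing starts after Architecture Workshop ends — done with Architecture Workshop.
Sprint Briefing starts before Compliance Briefing ends → Compliance Briefing and Sprint Briefing overlap.
Kickoff Call starts after Compliance Briefing ends — done with Compliance Briefing.
Kickoff Call starts after Sprint Briefing ends — done with Sprint Briefing.
Research Interview starts before Kickoff Call ends → Kickoff Call and Research Interview overlap.
Design Readout starts after Kickoff Call ends.
Design Readout starts before Research Interview ends → Research Interview and Design Readout overlap.
Overlapping pairs: Architecture Workshop & Retrospective Review, Architecture Workshop & Safety Briefing, Compliance Briefing & Sprint Briefing, Design Readout & Research Interview, Kickoff Call & Research Interview, Retrospective Review & Safety Briefing — 6 in total.

6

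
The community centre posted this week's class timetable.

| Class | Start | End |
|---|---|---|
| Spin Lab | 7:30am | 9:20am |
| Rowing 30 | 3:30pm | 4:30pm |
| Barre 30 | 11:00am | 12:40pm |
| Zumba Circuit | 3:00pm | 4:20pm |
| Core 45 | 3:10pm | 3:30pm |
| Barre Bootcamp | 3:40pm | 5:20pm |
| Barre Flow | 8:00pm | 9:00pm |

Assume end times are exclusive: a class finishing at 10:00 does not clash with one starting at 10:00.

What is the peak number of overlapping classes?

3

Walk through starts and ends in time order (an end at T is processed before a start at T):
7:30am start Spin Lab → 1
9:20am end Spin Lab → 0
11:00am start Barre 30 → 1
12:40pm end Barre 30 → 0
3:00pm start Zumba Circuit → 1
3:10pm start Core 45 → 2
3:30pm end Core 45 → 1
3:30pm start Rowing 30 → 2
3:40pm start Barre Bootcamp → 3
4:20pm end Zumba Circuit → 2
4:30pm end Rowing 30 → 1
5:20pm end Barre Bootcamp → 0
8:00pm start Barre Flow → 1
9:00pm end Barre Flow → 0
Peak is 3, at 3:40pm (Barre Bootcamp, Rowing 30, Zumba Circuit).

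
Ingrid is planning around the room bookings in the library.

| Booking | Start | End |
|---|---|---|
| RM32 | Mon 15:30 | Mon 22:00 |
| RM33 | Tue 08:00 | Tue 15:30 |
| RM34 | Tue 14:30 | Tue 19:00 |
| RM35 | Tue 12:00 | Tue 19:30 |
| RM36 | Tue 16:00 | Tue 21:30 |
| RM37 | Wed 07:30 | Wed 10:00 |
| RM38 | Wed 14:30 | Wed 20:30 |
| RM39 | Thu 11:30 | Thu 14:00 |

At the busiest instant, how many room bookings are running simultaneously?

Sweep the timeline, counting +1 at each start and −1 at each end (ends before starts at a tie):
Mon 15:30 start RM32 → 1
Mon 22:00 end RM32 → 0
Tue 08:00 start RM33 → 1
Tue 12:00 start RM35 → 2
Tue 14:30 start RM34 → 3
Tue 15:30 end RM33 → 2
Tue 16:00 start RM36 → 3
Tue 19:00 end RM34 → 2
Tue 19:30 end RM35 → 1
Tue 21:30 end RM36 → 0
Wed 07:30 start RM37 → 1
Wed 10:00 end RM37 → 0
Wed 14:30 start RM38 → 1
Wed 20:30 end RM38 → 0
Thu 11:30 start RM39 → 1
Thu 14:00 end RM39 → 0
Peak is 3, at Tue 14:30 (RM33, RM34, RM35).

3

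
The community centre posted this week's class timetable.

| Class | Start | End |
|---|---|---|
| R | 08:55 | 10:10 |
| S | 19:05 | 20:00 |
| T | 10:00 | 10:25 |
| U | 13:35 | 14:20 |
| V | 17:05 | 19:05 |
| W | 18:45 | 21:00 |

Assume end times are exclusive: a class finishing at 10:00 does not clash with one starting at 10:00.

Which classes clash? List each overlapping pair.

R & T, S & W, V & W

Sorted by start: R, T, U, V, W, S.
T starts before R ends → R and T overlap.
U starts after R ends, so nothing later overlaps R either.
U starts after T ends, so nothing later overlaps T either.
V starts after U ends, so nothing later overlaps U either.
W starts before V ends → V and W overlap.
S starts exactly when V ends (back-to-back, no overlap).
S starts before W ends → W and S overlap.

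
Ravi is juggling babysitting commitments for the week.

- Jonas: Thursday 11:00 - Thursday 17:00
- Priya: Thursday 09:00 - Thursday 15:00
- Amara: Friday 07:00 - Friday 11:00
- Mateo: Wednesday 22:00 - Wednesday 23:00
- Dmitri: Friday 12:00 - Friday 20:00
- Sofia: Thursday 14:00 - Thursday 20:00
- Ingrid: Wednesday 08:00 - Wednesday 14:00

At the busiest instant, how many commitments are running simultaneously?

3

Sweep the timeline, counting +1 at each start and −1 at each end (ends before starts at a tie):
Wednesday 08:00 start Ingrid → 1
Wednesday 14:00 end Ingrid → 0
Wednesday 22:00 start Mateo → 1
Wednesday 23:00 end Mateo → 0
Thursday 09:00 start Priya → 1
Thursday 11:00 start Jonas → 2
Thursday 14:00 start Sofia → 3
Thursday 15:00 end Priya → 2
Thursday 17:00 end Jonas → 1
Thursday 20:00 end Sofia → 0
Friday 07:00 start Amara → 1
Friday 11:00 end Amara → 0
Friday 12:00 start Dmitri → 1
Friday 20:00 end Dmitri → 0
Peak is 3, at Thursday 14:00 (Jonas, Priya, Sofia).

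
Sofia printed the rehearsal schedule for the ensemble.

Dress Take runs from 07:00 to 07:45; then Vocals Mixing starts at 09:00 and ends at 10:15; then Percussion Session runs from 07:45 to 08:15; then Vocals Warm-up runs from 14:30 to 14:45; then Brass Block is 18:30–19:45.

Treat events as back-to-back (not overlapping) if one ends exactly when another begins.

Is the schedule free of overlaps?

Check each pair: they overlap iff neither finishes before the other starts.
Sorted by start: Dress Take, Percussion Session, Vocals Mixing, Vocals Warm-up, Brass Block.
Percussion Session starts exactly when Dress Take ends (back-to-back, no overlap), so Dress Take has no further overlaps.
Vocals Mixing starts after Percussion Session ends, so Percussion Session has no further overlaps.
Vocals Warm-up starts after Vocals Mixing ends, so Vocals Mixing has no further overlaps.
Brass Block starts after Vocals Warm-up ends.
Every pair is clear; the schedule has no overlaps.

Yes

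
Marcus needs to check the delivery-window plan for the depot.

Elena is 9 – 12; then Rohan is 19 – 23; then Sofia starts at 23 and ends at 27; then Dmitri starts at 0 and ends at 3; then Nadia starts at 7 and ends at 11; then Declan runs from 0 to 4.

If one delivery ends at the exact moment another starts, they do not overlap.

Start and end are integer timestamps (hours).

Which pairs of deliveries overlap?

Sorted by start: Declan, Dmitri, Nadia, Elena, Rohan, Sofia.
Dmitri starts before Declan ends → Declan and Dmitri overlap.
Nadia starts after Declan ends, so Declan has no further overlaps.
Nadia starts after Dmitri ends, so Dmitri has no further overlaps.
Elena starts before Nadia ends → Nadia and Elena overlap.
Rohan starts after Nadia ends, so Nadia has no further overlaps.
Rohan starts after Elena ends, so Elena has no further overlaps.
Sofia starts exactly when Rohan ends (back-to-back, no overlap).

Declan & Dmitri, Elena & Nadia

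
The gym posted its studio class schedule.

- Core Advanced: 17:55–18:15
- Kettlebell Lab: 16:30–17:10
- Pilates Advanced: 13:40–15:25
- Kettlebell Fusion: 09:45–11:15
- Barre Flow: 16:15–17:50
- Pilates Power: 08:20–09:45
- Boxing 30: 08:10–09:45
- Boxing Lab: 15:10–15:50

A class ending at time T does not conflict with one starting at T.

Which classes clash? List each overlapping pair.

Sorted by start: Boxing 30, Pilates Power, Kettlebell Fusion, Pilates Advanced, Boxing Lab, Barre Flow, Kettlebell Lab, Core Advanced.
Pilates Power starts before Boxing 30 ends → Boxing 30 and Pilates Power overlap.
Kettlebell Fusion starts exactly when Boxing 30 ends (back-to-back, no overlap), so Boxing 30 has no further overlaps.
Kettlebell Fusion starts exactly when Pilates Power ends (back-to-back, no overlap), so Pilates Power has no further overlaps.
Pilates Advanced starts after Kettlebell Fusion ends, so Kettlebell Fusion has no further overlaps.
Boxing Lab starts before Pilates Advanced ends → Pilates Advanced and Boxing Lab overlap.
Barre Flow starts after Pilates Advanced ends, so Pilates Advanced has no further overlaps.
Barre Flow starts after Boxing Lab ends, so Boxing Lab has no further overlaps.
Kettlebell Lab starts before Barre Flow ends → Barre Flow and Kettlebell Lab overlap.
Core Advanced starts after Barre Flow ends.
Core Advanced starts after Kettlebell Lab ends.

Barre Flow & Kettlebell Lab, Boxing 30 & Pilates Power, Boxing Lab & Pilates Advanced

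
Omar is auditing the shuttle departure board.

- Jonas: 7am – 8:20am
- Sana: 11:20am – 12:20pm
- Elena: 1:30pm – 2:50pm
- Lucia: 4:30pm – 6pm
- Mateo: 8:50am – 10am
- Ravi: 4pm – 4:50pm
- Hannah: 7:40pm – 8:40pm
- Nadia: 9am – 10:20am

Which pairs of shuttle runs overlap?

Sorted by start: Jonas, Mateo, Nadia, Sana, Elena, Ravi, Lucia, Hannah.
Mateo starts after Jonas ends, so nothing later overlaps Jonas either.
Nadia starts before Mateo ends → Mateo and Nadia overlap.
Sana starts after Mateo ends, so nothing later overlaps Mateo either.
Sana starts after Nadia ends, so nothing later overlaps Nadia either.
Elena starts after Sana ends, so nothing later overlaps Sana either.
Ravi starts after Elena ends, so nothing later overlaps Elena either.
Lucia starts before Ravi ends → Ravi and Lucia overlap.
Hannah starts after Ravi ends.
Hannah starts after Lucia ends.

Lucia & Ravi, Mateo & Nadia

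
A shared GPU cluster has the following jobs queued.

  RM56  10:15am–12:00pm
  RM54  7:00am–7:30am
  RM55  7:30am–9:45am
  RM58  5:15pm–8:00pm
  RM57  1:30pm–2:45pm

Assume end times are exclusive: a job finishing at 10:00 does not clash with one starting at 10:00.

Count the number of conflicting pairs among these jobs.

Sorted by start: RM54, RM55, RM56, RM57, RM58.
RM55 starts exactly when RM54 ends (back-to-back, no overlap) — done with RM54.
RM56 starts after RM55 ends — done with RM55.
RM57 starts after RM56 ends — done with RM56.
RM58 starts after RM57 ends.
No pair overlaps.

0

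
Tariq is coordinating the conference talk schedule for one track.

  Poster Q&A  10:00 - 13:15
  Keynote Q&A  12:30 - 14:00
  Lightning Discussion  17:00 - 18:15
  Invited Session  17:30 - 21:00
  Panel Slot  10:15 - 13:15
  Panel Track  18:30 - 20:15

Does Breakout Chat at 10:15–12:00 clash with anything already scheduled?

Poster Q&A: starts 10:00 before Breakout Chat ends 12:00, and ends 13:15 after Breakout Chat starts 10:15 → overlap.
Panel Slot: starts 10:15 before Breakout Chat ends 12:00, and ends 13:15 after Breakout Chat starts 10:15 → overlap.
Keynote Q&A: starts 12:30 at or after Breakout Chat ends 12:00 → clear.
Lightning Discussion: starts 17:00 at or after Breakout Chat ends 12:00 → clear.
Invited Session: starts 17:30 at or after Breakout Chat ends 12:00 → clear.
Panel Track: starts 18:30 at or after Breakout Chat ends 12:00 → clear.
Breakout Chat overlaps Panel Slot, Poster Q&A.

Yes — it overlaps Panel Slot, Poster Q&A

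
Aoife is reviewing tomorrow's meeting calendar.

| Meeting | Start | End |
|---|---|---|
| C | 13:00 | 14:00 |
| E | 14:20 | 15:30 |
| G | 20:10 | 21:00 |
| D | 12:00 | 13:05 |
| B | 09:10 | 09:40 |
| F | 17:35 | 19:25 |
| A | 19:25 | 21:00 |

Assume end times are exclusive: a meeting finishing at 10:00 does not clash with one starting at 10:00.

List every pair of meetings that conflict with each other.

A & G, C & D

Sorted by start: B, D, C, E, F, A, G.
D starts after B ends, so B has no further overlaps.
C starts before D ends → D and C overlap.
E starts after D ends, so D has no further overlaps.
E starts after C ends, so C has no further overlaps.
F starts after E ends, so E has no further overlaps.
A starts exactly when F ends (back-to-back, no overlap), so F has no further overlaps.
G starts before A ends → A and G overlap.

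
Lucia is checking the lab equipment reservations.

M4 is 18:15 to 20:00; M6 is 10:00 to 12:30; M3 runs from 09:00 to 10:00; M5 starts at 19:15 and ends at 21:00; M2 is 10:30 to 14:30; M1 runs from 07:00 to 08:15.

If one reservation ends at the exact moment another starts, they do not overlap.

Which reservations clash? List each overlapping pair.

M2 & M6, M4 & M5

Sorted by start: M1, M3, M6, M2, M4, M5.
M3 starts after M1 ends; M1 is clear from here.
M6 starts exactly when M3 ends (back-to-back, no overlap); M3 is clear from here.
M2 starts before M6 ends → M6 and M2 overlap.
M4 starts after M6 ends; M6 is clear from here.
M4 starts after M2 ends; M2 is clear from here.
M5 starts before M4 ends → M4 and M5 overlap.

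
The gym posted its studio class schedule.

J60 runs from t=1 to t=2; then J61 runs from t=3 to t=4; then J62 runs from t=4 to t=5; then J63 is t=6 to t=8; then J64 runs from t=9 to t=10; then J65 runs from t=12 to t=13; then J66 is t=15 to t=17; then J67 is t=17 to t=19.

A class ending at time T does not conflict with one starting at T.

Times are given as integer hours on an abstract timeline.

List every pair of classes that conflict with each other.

Two intervals overlap when each starts before the other ends.
Sorted by start: J60, J61, J62, J63, J64, J65, J66, J67.
J61 starts after J60 ends — done with J60.
J62 starts exactly when J61 ends (back-to-back, no overlap) — done with J61.
J63 starts after J62 ends — done with J62.
J64 starts after J63 ends — done with J63.
J65 starts after J64 ends — done with J64.
J66 starts after J65 ends — done with J65.
J67 starts exactly when J66 ends (back-to-back, no overlap).

no overlapping pairs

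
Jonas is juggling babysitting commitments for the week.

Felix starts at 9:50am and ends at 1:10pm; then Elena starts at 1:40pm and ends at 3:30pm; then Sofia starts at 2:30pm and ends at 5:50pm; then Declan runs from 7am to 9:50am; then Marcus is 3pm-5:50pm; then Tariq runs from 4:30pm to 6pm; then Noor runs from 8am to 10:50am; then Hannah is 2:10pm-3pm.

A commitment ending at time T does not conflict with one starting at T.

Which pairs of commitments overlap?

Sorted by start: Declan, Noor, Felix, Elena, Hannah, Sofia, Marcus, Tariq.
Noor starts before Declan ends → Declan and Noor overlap.
Felix starts exactly when Declan ends (back-to-back, no overlap), so Declan has no further overlaps.
Felix starts before Noor ends → Noor and Felix overlap.
Elena starts after Noor ends, so Noor has no further overlaps.
Elena starts after Felix ends, so Felix has no further overlaps.
Hannah starts before Elena ends → Elena and Hannah overlap.
Sofia starts before Elena ends → Elena and Sofia overlap.
Marcus starts before Elena ends → Elena and Marcus overlap.
Tariq starts after Elena ends.
Sofia starts before Hannah ends → Hannah and Sofia overlap.
Marcus starts exactly when Hannah ends (back-to-back, no overlap), so Hannah has no further overlaps.
Marcus starts before Sofia ends → Sofia and Marcus overlap.
Tariq starts before Sofia ends → Sofia and Tariq overlap.
Tariq starts before Marcus ends → Marcus and Tariq overlap.

Declan & Noor, Elena & Hannah, Elena & Marcus, Elena & Sofia, Felix & Noor, Hannah & Sofia, Marcus & Sofia, Marcus & Tariq, Sofia & Tariq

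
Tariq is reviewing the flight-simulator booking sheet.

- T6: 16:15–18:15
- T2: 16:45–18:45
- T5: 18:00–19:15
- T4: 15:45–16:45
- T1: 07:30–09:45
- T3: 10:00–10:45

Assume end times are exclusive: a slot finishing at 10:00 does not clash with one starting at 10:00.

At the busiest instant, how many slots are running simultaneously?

Sweep the timeline, counting +1 at each start and −1 at each end (ends before starts at a tie):
07:30 start T1 → 1
09:45 end T1 → 0
10:00 start T3 → 1
10:45 end T3 → 0
15:45 start T4 → 1
16:15 start T6 → 2
16:45 end T4 → 1
16:45 start T2 → 2
18:00 start T5 → 3
18:15 end T6 → 2
18:45 end T2 → 1
19:15 end T5 → 0
Peak is 3, at 18:00 (T2, T5, T6).

3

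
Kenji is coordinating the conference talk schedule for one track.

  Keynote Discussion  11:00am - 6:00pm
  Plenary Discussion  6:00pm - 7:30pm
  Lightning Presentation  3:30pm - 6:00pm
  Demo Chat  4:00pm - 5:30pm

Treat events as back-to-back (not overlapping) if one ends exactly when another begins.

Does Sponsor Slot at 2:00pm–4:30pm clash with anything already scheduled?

Yes — it overlaps Demo Chat, Keynote Discussion, Lightning Presentation

Keynote Discussion: starts 11:00am before Sponsor Slot ends 4:30pm, and ends 6:00pm after Sponsor Slot starts 2:00pm → overlap.
Lightning Presentation: starts 3:30pm before Sponsor Slot ends 4:30pm, and ends 6:00pm after Sponsor Slot starts 2:00pm → overlap.
Demo Chat: starts 4:00pm before Sponsor Slot ends 4:30pm, and ends 5:30pm after Sponsor Slot starts 2:00pm → overlap.
Plenary Discussion: starts 6:00pm at or after Sponsor Slot ends 4:30pm → clear.
Sponsor Slot overlaps Keynote Discussion, Demo Chat, Lightning Presentation.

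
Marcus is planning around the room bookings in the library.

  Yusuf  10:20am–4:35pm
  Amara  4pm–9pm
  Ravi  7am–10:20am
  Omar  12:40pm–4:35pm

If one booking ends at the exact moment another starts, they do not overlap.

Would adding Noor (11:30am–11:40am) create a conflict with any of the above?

Yes — it overlaps Yusuf

Ravi: ends 10:20am at or before Noor starts 11:30am → clear.
Yusuf: starts 10:20am before Noor ends 11:40am, and ends 4:35pm after Noor starts 11:30am → overlap.
Omar: starts 12:40pm at or after Noor ends 11:40am → clear.
Amara: starts 4pm at or after Noor ends 11:40am → clear.
Noor overlaps Yusuf.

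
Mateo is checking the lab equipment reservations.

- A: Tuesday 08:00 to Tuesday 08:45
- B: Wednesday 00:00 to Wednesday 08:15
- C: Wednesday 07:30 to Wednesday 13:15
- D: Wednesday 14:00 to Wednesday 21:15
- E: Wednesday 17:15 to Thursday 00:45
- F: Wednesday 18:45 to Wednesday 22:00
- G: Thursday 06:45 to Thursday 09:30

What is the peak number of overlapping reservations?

Walk through starts and ends in time order (an end at T is processed before a start at T):
Tuesday 08:00 start A → 1
Tuesday 08:45 end A → 0
Wednesday 00:00 start B → 1
Wednesday 07:30 start C → 2
Wednesday 08:15 end B → 1
Wednesday 13:15 end C → 0
Wednesday 14:00 start D → 1
Wednesday 17:15 start E → 2
Wednesday 18:45 start F → 3
Wednesday 21:15 end D → 2
Wednesday 22:00 end F → 1
Thursday 00:45 end E → 0
Thursday 06:45 start G → 1
Thursday 09:30 end G → 0
Peak is 3, at Wednesday 18:45 (D, E, F).

3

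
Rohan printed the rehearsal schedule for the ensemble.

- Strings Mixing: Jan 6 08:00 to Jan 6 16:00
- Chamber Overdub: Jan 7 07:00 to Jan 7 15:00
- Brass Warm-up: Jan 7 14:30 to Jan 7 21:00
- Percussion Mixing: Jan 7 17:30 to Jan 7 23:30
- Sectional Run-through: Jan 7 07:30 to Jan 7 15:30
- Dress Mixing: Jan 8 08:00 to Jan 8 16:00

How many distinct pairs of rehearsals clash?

Check each pair: they overlap iff neither finishes before the other starts.
Sorted by start: Strings Mixing, Chamber Overdub, Sectional Run-through, Brass Warm-up, Percussion Mixing, Dress Mixing.
Chamber Overdub starts after Strings Mixing ends, so nothing later overlaps Strings Mixing either.
Sectional Run-through starts before Chamber Overdub ends → Chamber Overdub and Sectional Run-through overlap.
Brass Warm-up starts before Chamber Overdub ends → Chamber Overdub and Brass Warm-up overlap.
Percussion Mixing starts after Chamber Overdub ends, so nothing later overlaps Chamber Overdub either.
Brass Warm-up starts before Sectional Run-through ends → Sectional Run-through and Brass Warm-up overlap.
Percussion Mixing starts after Sectional Run-through ends, so nothing later overlaps Sectional Run-through either.
Percussion Mixing starts before Brass Warm-up ends → Brass Warm-up and Percussion Mixing overlap.
Dress Mixing starts after Brass Warm-up ends.
Dress Mixing starts after Percussion Mixing ends.
Overlapping pairs: Brass Warm-up & Chamber Overdub, Brass Warm-up & Percussion Mixing, Brass Warm-up & Sectional Run-through, Chamber Overdub & Sectional Run-through — 4 in total.

4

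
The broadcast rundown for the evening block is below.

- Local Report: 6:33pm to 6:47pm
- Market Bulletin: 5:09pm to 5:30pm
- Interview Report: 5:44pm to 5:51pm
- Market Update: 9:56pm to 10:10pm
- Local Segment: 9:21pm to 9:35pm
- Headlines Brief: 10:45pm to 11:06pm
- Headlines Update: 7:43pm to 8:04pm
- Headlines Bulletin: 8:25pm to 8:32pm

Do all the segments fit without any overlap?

Sorted by start: Market Bulletin, Interview Report, Local Report, Headlines Update, Headlines Bulletin, Local Segment, Market Update, Headlines Brief.
Interview Report starts after Market Bulletin ends — done with Market Bulletin.
Local Report starts after Interview Report ends — done with Interview Report.
Headlines Update starts after Local Report ends — done with Local Report.
Headlines Bulletin starts after Headlines Update ends — done with Headlines Update.
Local Segment starts after Headlines Bulletin ends — done with Headlines Bulletin.
Market Update starts after Local Segment ends — done with Local Segment.
Headlines Brief starts after Market Update ends.
Every pair is clear; the schedule has no overlaps.

Yes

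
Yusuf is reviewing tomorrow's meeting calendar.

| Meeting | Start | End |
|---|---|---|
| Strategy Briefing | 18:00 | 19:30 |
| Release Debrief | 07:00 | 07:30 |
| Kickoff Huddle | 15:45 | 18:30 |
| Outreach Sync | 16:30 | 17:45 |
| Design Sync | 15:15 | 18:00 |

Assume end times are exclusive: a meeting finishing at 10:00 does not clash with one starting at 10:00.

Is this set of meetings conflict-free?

No

Check each pair: they overlap iff neither finishes before the other starts.
Sorted by start: Release Debrief, Design Sync, Kickoff Huddle, Outreach Sync, Strategy Briefing.
Design Sync starts after Release Debrief ends, so Release Debrief has no further overlaps.
Kickoff Huddle starts before Design Sync ends → Design Sync and Kickoff Huddle overlap.
That's a conflict, so the schedule is not conflict-free.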